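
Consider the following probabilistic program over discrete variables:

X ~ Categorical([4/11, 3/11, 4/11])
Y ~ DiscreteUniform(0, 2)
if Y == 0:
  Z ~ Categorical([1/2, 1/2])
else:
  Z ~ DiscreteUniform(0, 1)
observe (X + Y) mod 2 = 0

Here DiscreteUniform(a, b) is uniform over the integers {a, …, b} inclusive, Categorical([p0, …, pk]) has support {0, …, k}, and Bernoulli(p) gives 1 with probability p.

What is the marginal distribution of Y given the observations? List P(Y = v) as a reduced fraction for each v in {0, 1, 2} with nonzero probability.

Enumerate traces; 10 have nonzero weight after conditioning:
  (X=0, Y=0, Z=0) weight 2/33
  (X=0, Y=0, Z=1) weight 2/33
  (X=0, Y=2, Z=0) weight 2/33
  (X=0, Y=2, Z=1) weight 2/33
  (X=1, Y=1, Z=0) weight 1/22
  (X=1, Y=1, Z=1) weight 1/22
  (X=2, Y=0, Z=0) weight 2/33
  (X=2, Y=0, Z=1) weight 2/33
  … 2 more
Group by Y:
  weight(Y=0) = 8/33
  weight(Y=1) = 1/11
  weight(Y=2) = 8/33
Total weight = 8/33 + 1/11 + 8/33 = 19/33
P(Y=0 | obs) = 8/33 / 19/33 = 8/19
P(Y=1 | obs) = 1/11 / 19/33 = 3/19
P(Y=2 | obs) = 8/33 / 19/33 = 8/19

P(Y=0) = 8/19, P(Y=1) = 3/19, P(Y=2) = 8/19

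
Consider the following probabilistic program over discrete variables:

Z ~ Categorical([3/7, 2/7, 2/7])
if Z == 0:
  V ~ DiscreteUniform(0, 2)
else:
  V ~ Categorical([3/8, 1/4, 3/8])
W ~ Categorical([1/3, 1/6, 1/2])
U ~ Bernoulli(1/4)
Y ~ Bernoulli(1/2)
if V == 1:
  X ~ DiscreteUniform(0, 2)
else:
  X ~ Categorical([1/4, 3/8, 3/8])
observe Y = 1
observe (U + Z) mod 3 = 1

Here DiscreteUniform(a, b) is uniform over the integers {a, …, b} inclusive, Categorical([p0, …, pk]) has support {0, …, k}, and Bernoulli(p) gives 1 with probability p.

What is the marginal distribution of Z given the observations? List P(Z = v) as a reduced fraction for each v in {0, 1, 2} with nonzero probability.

P(Z=0) = 1/3, P(Z=1) = 2/3

Enumerate traces; 54 have nonzero weight after conditioning:
  (Z=0, V=0, W=0, U=1, Y=1, X=0) weight 1/672
  (Z=0, V=0, W=0, U=1, Y=1, X=1) weight 1/448
  (Z=0, V=0, W=0, U=1, Y=1, X=2) weight 1/448
  (Z=0, V=0, W=1, U=1, Y=1, X=0) weight 1/1344
  (Z=0, V=0, W=1, U=1, Y=1, X=1) weight 1/896
  (Z=0, V=0, W=1, U=1, Y=1, X=2) weight 1/896
  (Z=0, V=0, W=2, U=1, Y=1, X=0) weight 1/448
  (Z=0, V=0, W=2, U=1, Y=1, X=1) weight 3/896
  (Z=1, V=0, W=0, U=0, Y=1, X=0) weight 3/896
  … 45 more
Group by Z:
  weight(Z=0) = 3/56
  weight(Z=1) = 3/28
Total weight = 3/56 + 3/28 = 9/56
P(Z=0 | obs) = 3/56 / 9/56 = 1/3
P(Z=1 | obs) = 3/28 / 9/56 = 2/3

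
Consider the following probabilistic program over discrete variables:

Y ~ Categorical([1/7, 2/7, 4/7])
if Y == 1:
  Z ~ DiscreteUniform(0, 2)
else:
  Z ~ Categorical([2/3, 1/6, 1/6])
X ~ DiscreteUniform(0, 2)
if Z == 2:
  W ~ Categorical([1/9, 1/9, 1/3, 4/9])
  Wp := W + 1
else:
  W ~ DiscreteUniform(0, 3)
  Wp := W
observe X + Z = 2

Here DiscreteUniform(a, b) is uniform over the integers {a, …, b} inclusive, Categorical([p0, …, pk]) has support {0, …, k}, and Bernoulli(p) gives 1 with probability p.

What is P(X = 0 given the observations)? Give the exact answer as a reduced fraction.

P(X = 0 | obs) = 3/14

Enumerate traces; 36 have nonzero weight after conditioning:
  (Y=0, Z=0, X=2, W=0) weight 1/126
  (Y=0, Z=0, X=2, W=1) weight 1/126
  (Y=0, Z=0, X=2, W=2) weight 1/126
  (Y=0, Z=0, X=2, W=3) weight 1/126
  (Y=0, Z=1, X=1, W=0) weight 1/504
  (Y=0, Z=1, X=1, W=1) weight 1/504
  (Y=0, Z=1, X=1, W=2) weight 1/504
  (Y=0, Z=1, X=1, W=3) weight 1/504
  (Y=0, Z=2, X=0, W=0) weight 1/1134
  … 27 more
Group by X:
  weight(X=0) = 1/14
  weight(X=1) = 1/14
  weight(X=2) = 4/21
Total weight = 1/14 + 1/14 + 4/21 = 1/3
P(X=0 | obs) = 1/14 / 1/3 = 3/14
P(X=1 | obs) = 1/14 / 1/3 = 3/14
P(X=2 | obs) = 4/21 / 1/3 = 4/7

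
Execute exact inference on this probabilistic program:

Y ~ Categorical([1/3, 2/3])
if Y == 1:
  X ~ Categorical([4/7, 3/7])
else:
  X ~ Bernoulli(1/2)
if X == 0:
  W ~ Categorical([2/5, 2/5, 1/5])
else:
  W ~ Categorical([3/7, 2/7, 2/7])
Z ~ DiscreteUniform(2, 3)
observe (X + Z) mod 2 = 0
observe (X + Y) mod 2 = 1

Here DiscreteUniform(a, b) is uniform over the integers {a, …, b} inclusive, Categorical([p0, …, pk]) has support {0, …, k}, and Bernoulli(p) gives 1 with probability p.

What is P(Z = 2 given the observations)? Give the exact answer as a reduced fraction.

Enumerate traces; 6 have nonzero weight after conditioning:
  (Y=0, X=1, W=0, Z=3) weight 1/28
  (Y=0, X=1, W=1, Z=3) weight 1/42
  (Y=0, X=1, W=2, Z=3) weight 1/42
  (Y=1, X=0, W=0, Z=2) weight 8/105
  (Y=1, X=0, W=1, Z=2) weight 8/105
  (Y=1, X=0, W=2, Z=2) weight 4/105
Group by Z:
  weight(Z=2) = 4/21
  weight(Z=3) = 1/12
Total weight = 4/21 + 1/12 = 23/84
P(Z=2 | obs) = 4/21 / 23/84 = 16/23
P(Z=3 | obs) = 1/12 / 23/84 = 7/23

P(Z = 2 | obs) = 16/23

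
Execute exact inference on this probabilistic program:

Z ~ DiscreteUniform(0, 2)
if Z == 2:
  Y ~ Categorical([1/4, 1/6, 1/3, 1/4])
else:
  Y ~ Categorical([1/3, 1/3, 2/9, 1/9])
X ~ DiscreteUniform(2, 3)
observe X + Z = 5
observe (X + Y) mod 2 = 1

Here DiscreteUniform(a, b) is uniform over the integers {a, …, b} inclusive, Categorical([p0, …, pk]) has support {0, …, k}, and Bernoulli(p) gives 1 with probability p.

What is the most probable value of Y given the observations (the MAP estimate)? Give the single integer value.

Enumerate traces; 2 have nonzero weight after conditioning:
  (Z=2, Y=0, X=3) weight 1/24
  (Z=2, Y=2, X=3) weight 1/18
Group by Y:
  weight(Y=0) = 1/24
  weight(Y=2) = 1/18
Total weight = 1/24 + 1/18 = 7/72
P(Y=0 | obs) = 1/24 / 7/72 = 3/7
P(Y=2 | obs) = 1/18 / 7/72 = 4/7
argmax = 2

argmax_v P(Y = v | obs) = 2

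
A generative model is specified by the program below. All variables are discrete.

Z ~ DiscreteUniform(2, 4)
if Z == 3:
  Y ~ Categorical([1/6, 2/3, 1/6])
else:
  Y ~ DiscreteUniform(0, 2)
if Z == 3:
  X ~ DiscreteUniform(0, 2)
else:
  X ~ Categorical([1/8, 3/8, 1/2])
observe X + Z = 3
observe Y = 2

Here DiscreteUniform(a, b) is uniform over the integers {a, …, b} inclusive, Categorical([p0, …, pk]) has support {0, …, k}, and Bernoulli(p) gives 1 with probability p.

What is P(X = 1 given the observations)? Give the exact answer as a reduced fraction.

Enumerate traces; 2 have nonzero weight after conditioning:
  (Z=2, Y=2, X=1) weight 1/24
  (Z=3, Y=2, X=0) weight 1/54
Group by X:
  weight(X=0) = 1/54
  weight(X=1) = 1/24
Total weight = 1/54 + 1/24 = 13/216
P(X=0 | obs) = 1/54 / 13/216 = 4/13
P(X=1 | obs) = 1/24 / 13/216 = 9/13

P(X = 1 | obs) = 9/13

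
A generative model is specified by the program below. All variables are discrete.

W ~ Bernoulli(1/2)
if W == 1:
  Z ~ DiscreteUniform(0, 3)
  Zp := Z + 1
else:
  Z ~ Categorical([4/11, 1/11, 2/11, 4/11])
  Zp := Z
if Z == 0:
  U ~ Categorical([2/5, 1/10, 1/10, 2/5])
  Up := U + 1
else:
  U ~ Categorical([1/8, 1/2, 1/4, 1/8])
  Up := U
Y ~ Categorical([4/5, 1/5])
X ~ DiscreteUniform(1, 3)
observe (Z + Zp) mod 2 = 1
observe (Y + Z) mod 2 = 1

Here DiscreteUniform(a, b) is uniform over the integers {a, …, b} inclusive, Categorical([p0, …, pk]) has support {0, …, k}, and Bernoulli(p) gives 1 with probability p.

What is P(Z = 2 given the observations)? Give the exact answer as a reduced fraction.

Enumerate traces; 48 have nonzero weight after conditioning:
  (W=1, Z=0, U=0, Y=1, X=1) weight 1/300
  (W=1, Z=0, U=0, Y=1, X=2) weight 1/300
  (W=1, Z=0, U=0, Y=1, X=3) weight 1/300
  (W=1, Z=0, U=1, Y=1, X=1) weight 1/1200
  (W=1, Z=0, U=1, Y=1, X=2) weight 1/1200
  (W=1, Z=0, U=1, Y=1, X=3) weight 1/1200
  (W=1, Z=0, U=2, Y=1, X=1) weight 1/1200
  (W=1, Z=0, U=2, Y=1, X=2) weight 1/1200
  (W=1, Z=1, U=0, Y=0, X=1) weight 1/240
  (W=1, Z=2, U=0, Y=1, X=1) weight 1/960
  … 38 more
Group by Z:
  weight(Z=0) = 1/40
  weight(Z=1) = 1/10
  weight(Z=2) = 1/40
  weight(Z=3) = 1/10
Total weight = 1/40 + 1/10 + 1/40 + 1/10 = 1/4
P(Z=0 | obs) = 1/40 / 1/4 = 1/10
P(Z=1 | obs) = 1/10 / 1/4 = 2/5
P(Z=2 | obs) = 1/40 / 1/4 = 1/10
P(Z=3 | obs) = 1/10 / 1/4 = 2/5

P(Z = 2 | obs) = 1/10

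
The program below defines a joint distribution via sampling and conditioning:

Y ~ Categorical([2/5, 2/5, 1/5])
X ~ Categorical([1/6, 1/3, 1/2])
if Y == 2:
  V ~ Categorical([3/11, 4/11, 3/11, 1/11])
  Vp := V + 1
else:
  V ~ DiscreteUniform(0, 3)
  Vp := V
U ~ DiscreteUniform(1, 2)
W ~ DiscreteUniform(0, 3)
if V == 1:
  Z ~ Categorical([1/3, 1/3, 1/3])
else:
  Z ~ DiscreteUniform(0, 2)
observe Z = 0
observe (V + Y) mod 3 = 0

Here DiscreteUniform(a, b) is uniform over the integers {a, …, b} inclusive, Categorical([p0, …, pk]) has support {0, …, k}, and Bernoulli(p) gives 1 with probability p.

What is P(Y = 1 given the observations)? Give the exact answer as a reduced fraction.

P(Y = 1 | obs) = 11/41

Enumerate traces; 96 have nonzero weight after conditioning:
  (Y=0, X=0, V=0, U=1, W=0, Z=0) weight 1/1440
  (Y=0, X=0, V=0, U=1, W=1, Z=0) weight 1/1440
  (Y=0, X=0, V=0, U=1, W=2, Z=0) weight 1/1440
  (Y=0, X=0, V=0, U=1, W=3, Z=0) weight 1/1440
  (Y=0, X=0, V=0, U=2, W=0, Z=0) weight 1/1440
  (Y=0, X=0, V=0, U=2, W=1, Z=0) weight 1/1440
  (Y=0, X=0, V=0, U=2, W=2, Z=0) weight 1/1440
  (Y=0, X=0, V=0, U=2, W=3, Z=0) weight 1/1440
  (Y=1, X=0, V=2, U=1, W=0, Z=0) weight 1/1440
  (Y=2, X=0, V=1, U=1, W=0, Z=0) weight 1/1980
  … 86 more
Group by Y:
  weight(Y=0) = 1/15
  weight(Y=1) = 1/30
  weight(Y=2) = 4/165
Total weight = 1/15 + 1/30 + 4/165 = 41/330
P(Y=0 | obs) = 1/15 / 41/330 = 22/41
P(Y=1 | obs) = 1/30 / 41/330 = 11/41
P(Y=2 | obs) = 4/165 / 41/330 = 8/41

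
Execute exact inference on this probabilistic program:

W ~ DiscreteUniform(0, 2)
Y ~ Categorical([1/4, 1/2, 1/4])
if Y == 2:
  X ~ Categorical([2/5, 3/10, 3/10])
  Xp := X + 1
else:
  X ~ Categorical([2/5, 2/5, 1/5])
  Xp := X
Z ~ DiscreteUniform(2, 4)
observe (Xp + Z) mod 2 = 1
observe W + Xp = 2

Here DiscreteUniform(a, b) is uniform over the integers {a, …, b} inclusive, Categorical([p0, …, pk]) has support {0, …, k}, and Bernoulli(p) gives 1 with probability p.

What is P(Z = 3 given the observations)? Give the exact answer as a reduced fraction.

P(Z = 3 | obs) = 21/53

Enumerate traces; 11 have nonzero weight after conditioning:
  (W=0, Y=0, X=2, Z=3) weight 1/180
  (W=0, Y=1, X=2, Z=3) weight 1/90
  (W=0, Y=2, X=1, Z=3) weight 1/120
  (W=1, Y=0, X=1, Z=2) weight 1/90
  (W=1, Y=0, X=1, Z=4) weight 1/90
  (W=1, Y=1, X=1, Z=2) weight 1/45
  (W=1, Y=1, X=1, Z=4) weight 1/45
  (W=1, Y=2, X=0, Z=2) weight 1/90
  … 3 more
Group by Z:
  weight(Z=2) = 2/45
  weight(Z=3) = 7/120
  weight(Z=4) = 2/45
Total weight = 2/45 + 7/120 + 2/45 = 53/360
P(Z=2 | obs) = 2/45 / 53/360 = 16/53
P(Z=3 | obs) = 7/120 / 53/360 = 21/53
P(Z=4 | obs) = 2/45 / 53/360 = 16/53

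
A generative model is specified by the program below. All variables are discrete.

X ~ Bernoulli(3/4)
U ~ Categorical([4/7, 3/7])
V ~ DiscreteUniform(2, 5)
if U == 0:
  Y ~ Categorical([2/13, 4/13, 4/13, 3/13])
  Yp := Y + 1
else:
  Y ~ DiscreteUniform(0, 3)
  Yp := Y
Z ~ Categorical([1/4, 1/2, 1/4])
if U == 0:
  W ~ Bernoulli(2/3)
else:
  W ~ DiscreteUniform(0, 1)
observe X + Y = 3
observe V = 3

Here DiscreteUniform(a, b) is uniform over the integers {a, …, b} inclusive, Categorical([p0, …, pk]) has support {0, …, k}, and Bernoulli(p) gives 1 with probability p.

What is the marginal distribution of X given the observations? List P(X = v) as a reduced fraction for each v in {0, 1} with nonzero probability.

Enumerate traces; 24 have nonzero weight after conditioning:
  (X=0, U=0, V=3, Y=3, Z=0, W=0) weight 1/1456
  (X=0, U=0, V=3, Y=3, Z=0, W=1) weight 1/728
  (X=0, U=0, V=3, Y=3, Z=1, W=0) weight 1/728
  (X=0, U=0, V=3, Y=3, Z=1, W=1) weight 1/364
  (X=0, U=0, V=3, Y=3, Z=2, W=0) weight 1/1456
  (X=0, U=0, V=3, Y=3, Z=2, W=1) weight 1/728
  (X=0, U=1, V=3, Y=3, Z=0, W=0) weight 3/3584
  (X=0, U=1, V=3, Y=3, Z=0, W=1) weight 3/3584
  (X=1, U=0, V=3, Y=2, Z=0, W=0) weight 1/364
  … 15 more
Group by X:
  weight(X=0) = 87/5824
  weight(X=1) = 309/5824
Total weight = 87/5824 + 309/5824 = 99/1456
P(X=0 | obs) = 87/5824 / 99/1456 = 29/132
P(X=1 | obs) = 309/5824 / 99/1456 = 103/132

P(X=0) = 29/132, P(X=1) = 103/132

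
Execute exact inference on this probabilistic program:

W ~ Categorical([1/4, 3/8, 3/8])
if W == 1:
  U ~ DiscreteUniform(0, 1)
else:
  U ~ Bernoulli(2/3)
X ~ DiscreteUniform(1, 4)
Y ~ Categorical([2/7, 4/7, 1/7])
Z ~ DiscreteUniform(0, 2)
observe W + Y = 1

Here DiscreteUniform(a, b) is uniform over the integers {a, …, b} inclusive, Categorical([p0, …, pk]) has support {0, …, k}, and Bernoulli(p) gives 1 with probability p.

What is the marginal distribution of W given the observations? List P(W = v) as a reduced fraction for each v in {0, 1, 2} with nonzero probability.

P(W=0) = 4/7, P(W=1) = 3/7

Enumerate traces; 48 have nonzero weight after conditioning:
  (W=0, U=0, X=1, Y=1, Z=0) weight 1/252
  (W=0, U=0, X=1, Y=1, Z=1) weight 1/252
  (W=0, U=0, X=1, Y=1, Z=2) weight 1/252
  (W=0, U=0, X=2, Y=1, Z=0) weight 1/252
  (W=0, U=0, X=2, Y=1, Z=1) weight 1/252
  (W=0, U=0, X=2, Y=1, Z=2) weight 1/252
  (W=0, U=0, X=3, Y=1, Z=0) weight 1/252
  (W=0, U=0, X=3, Y=1, Z=1) weight 1/252
  (W=1, U=0, X=1, Y=0, Z=0) weight 1/224
  … 39 more
Group by W:
  weight(W=0) = 1/7
  weight(W=1) = 3/28
Total weight = 1/7 + 3/28 = 1/4
P(W=0 | obs) = 1/7 / 1/4 = 4/7
P(W=1 | obs) = 3/28 / 1/4 = 3/7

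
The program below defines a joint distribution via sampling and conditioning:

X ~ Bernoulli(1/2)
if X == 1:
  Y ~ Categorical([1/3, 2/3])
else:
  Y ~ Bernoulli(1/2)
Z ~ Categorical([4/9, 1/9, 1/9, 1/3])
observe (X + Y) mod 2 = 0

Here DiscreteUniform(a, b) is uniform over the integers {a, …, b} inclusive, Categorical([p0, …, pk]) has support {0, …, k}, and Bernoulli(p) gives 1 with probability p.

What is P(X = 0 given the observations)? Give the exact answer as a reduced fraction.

P(X = 0 | obs) = 3/7

Enumerate traces; 8 have nonzero weight after conditioning:
  (X=0, Y=0, Z=0) weight 1/9
  (X=0, Y=0, Z=1) weight 1/36
  (X=0, Y=0, Z=2) weight 1/36
  (X=0, Y=0, Z=3) weight 1/12
  (X=1, Y=1, Z=0) weight 4/27
  (X=1, Y=1, Z=1) weight 1/27
  (X=1, Y=1, Z=2) weight 1/27
  (X=1, Y=1, Z=3) weight 1/9
Group by X:
  weight(X=0) = 1/4
  weight(X=1) = 1/3
Total weight = 1/4 + 1/3 = 7/12
P(X=0 | obs) = 1/4 / 7/12 = 3/7
P(X=1 | obs) = 1/3 / 7/12 = 4/7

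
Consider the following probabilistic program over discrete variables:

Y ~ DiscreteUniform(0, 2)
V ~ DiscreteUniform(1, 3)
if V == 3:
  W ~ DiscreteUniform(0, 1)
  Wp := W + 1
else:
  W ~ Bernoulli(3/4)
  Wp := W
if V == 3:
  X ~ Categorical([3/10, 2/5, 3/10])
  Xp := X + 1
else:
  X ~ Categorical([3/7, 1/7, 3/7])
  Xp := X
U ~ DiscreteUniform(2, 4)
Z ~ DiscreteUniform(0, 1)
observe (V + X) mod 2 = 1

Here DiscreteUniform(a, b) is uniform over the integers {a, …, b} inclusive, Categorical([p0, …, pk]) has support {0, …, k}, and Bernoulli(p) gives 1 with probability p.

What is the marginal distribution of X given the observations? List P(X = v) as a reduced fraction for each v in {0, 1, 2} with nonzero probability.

Enumerate traces; 180 have nonzero weight after conditioning:
  (Y=0, V=1, W=0, X=0, U=2, Z=0) weight 1/504
  (Y=0, V=1, W=0, X=0, U=2, Z=1) weight 1/504
  (Y=0, V=1, W=0, X=0, U=3, Z=0) weight 1/504
  (Y=0, V=1, W=0, X=0, U=3, Z=1) weight 1/504
  (Y=0, V=1, W=0, X=0, U=4, Z=0) weight 1/504
  (Y=0, V=1, W=0, X=0, U=4, Z=1) weight 1/504
  (Y=0, V=1, W=0, X=2, U=2, Z=0) weight 1/504
  (Y=0, V=1, W=0, X=2, U=2, Z=1) weight 1/504
  (Y=0, V=2, W=0, X=1, U=2, Z=0) weight 1/1512
  … 171 more
Group by X:
  weight(X=0) = 17/70
  weight(X=1) = 1/21
  weight(X=2) = 17/70
Total weight = 17/70 + 1/21 + 17/70 = 8/15
P(X=0 | obs) = 17/70 / 8/15 = 51/112
P(X=1 | obs) = 1/21 / 8/15 = 5/56
P(X=2 | obs) = 17/70 / 8/15 = 51/112

P(X=0) = 51/112, P(X=1) = 5/56, P(X=2) = 51/112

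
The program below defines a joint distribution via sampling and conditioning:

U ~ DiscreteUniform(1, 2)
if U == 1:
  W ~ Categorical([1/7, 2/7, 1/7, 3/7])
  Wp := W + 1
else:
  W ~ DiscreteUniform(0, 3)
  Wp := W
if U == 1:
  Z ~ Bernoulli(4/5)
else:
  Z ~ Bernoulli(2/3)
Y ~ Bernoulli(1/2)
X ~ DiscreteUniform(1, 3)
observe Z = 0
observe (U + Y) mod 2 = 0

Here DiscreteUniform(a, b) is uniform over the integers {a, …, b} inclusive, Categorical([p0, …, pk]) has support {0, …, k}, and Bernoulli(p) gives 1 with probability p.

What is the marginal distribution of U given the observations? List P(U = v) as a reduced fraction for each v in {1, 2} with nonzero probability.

Enumerate traces; 24 have nonzero weight after conditioning:
  (U=1, W=0, Z=0, Y=1, X=1) weight 1/420
  (U=1, W=0, Z=0, Y=1, X=2) weight 1/420
  (U=1, W=0, Z=0, Y=1, X=3) weight 1/420
  (U=1, W=1, Z=0, Y=1, X=1) weight 1/210
  (U=1, W=1, Z=0, Y=1, X=2) weight 1/210
  (U=1, W=1, Z=0, Y=1, X=3) weight 1/210
  (U=1, W=2, Z=0, Y=1, X=1) weight 1/420
  (U=1, W=2, Z=0, Y=1, X=2) weight 1/420
  (U=2, W=0, Z=0, Y=0, X=1) weight 1/144
  … 15 more
Group by U:
  weight(U=1) = 1/20
  weight(U=2) = 1/12
Total weight = 1/20 + 1/12 = 2/15
P(U=1 | obs) = 1/20 / 2/15 = 3/8
P(U=2 | obs) = 1/12 / 2/15 = 5/8

P(U=1) = 3/8, P(U=2) = 5/8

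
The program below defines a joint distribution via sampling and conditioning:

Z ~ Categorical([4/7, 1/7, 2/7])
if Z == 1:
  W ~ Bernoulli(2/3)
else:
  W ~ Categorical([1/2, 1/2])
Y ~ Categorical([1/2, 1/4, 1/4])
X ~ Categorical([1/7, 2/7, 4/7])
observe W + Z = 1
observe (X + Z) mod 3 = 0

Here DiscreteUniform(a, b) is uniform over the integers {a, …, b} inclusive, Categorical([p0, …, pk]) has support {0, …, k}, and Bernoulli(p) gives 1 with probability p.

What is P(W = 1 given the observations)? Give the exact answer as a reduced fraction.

P(W = 1 | obs) = 3/5

Enumerate traces; 6 have nonzero weight after conditioning:
  (Z=0, W=1, Y=0, X=0) weight 1/49
  (Z=0, W=1, Y=1, X=0) weight 1/98
  (Z=0, W=1, Y=2, X=0) weight 1/98
  (Z=1, W=0, Y=0, X=2) weight 2/147
  (Z=1, W=0, Y=1, X=2) weight 1/147
  (Z=1, W=0, Y=2, X=2) weight 1/147
Group by W:
  weight(W=0) = 4/147
  weight(W=1) = 2/49
Total weight = 4/147 + 2/49 = 10/147
P(W=0 | obs) = 4/147 / 10/147 = 2/5
P(W=1 | obs) = 2/49 / 10/147 = 3/5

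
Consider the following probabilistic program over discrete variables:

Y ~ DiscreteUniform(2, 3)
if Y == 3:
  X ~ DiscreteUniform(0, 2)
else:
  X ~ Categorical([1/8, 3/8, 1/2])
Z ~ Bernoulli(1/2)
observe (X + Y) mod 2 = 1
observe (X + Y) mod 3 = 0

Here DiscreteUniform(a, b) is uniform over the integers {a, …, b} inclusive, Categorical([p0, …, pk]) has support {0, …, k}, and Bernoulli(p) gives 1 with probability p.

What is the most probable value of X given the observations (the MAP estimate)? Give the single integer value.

argmax_v P(X = v | obs) = 1

Enumerate traces; 4 have nonzero weight after conditioning:
  (Y=2, X=1, Z=0) weight 3/32
  (Y=2, X=1, Z=1) weight 3/32
  (Y=3, X=0, Z=0) weight 1/12
  (Y=3, X=0, Z=1) weight 1/12
Group by X:
  weight(X=0) = 1/6
  weight(X=1) = 3/16
Total weight = 1/6 + 3/16 = 17/48
P(X=0 | obs) = 1/6 / 17/48 = 8/17
P(X=1 | obs) = 3/16 / 17/48 = 9/17
argmax = 1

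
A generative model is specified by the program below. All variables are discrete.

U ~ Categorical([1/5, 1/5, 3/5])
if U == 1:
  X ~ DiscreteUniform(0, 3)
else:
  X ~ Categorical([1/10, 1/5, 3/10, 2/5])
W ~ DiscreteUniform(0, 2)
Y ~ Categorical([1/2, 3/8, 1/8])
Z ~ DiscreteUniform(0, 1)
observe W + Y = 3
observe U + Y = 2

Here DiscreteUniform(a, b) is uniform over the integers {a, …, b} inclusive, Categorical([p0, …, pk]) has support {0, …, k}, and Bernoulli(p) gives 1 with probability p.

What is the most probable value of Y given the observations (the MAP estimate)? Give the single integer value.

argmax_v P(Y = v | obs) = 1

Enumerate traces; 16 have nonzero weight after conditioning:
  (U=0, X=0, W=1, Y=2, Z=0) weight 1/2400
  (U=0, X=0, W=1, Y=2, Z=1) weight 1/2400
  (U=0, X=1, W=1, Y=2, Z=0) weight 1/1200
  (U=0, X=1, W=1, Y=2, Z=1) weight 1/1200
  (U=0, X=2, W=1, Y=2, Z=0) weight 1/800
  (U=0, X=2, W=1, Y=2, Z=1) weight 1/800
  (U=0, X=3, W=1, Y=2, Z=0) weight 1/600
  (U=0, X=3, W=1, Y=2, Z=1) weight 1/600
  (U=1, X=0, W=2, Y=1, Z=0) weight 1/320
  … 7 more
Group by Y:
  weight(Y=1) = 1/40
  weight(Y=2) = 1/120
Total weight = 1/40 + 1/120 = 1/30
P(Y=1 | obs) = 1/40 / 1/30 = 3/4
P(Y=2 | obs) = 1/120 / 1/30 = 1/4
argmax = 1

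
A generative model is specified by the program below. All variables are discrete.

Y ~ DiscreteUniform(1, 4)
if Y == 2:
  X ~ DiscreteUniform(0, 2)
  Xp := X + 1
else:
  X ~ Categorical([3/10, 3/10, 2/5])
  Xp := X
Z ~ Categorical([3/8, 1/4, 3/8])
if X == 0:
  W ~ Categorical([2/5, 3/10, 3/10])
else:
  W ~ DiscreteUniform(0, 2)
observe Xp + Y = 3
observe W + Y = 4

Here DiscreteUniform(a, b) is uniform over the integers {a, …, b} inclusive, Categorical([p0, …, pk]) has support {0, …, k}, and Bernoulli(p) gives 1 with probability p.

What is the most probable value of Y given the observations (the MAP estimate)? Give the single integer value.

Enumerate traces; 6 have nonzero weight after conditioning:
  (Y=2, X=0, Z=0, W=2) weight 3/320
  (Y=2, X=0, Z=1, W=2) weight 1/160
  (Y=2, X=0, Z=2, W=2) weight 3/320
  (Y=3, X=0, Z=0, W=1) weight 27/3200
  (Y=3, X=0, Z=1, W=1) weight 9/1600
  (Y=3, X=0, Z=2, W=1) weight 27/3200
Group by Y:
  weight(Y=2) = 1/40
  weight(Y=3) = 9/400
Total weight = 1/40 + 9/400 = 19/400
P(Y=2 | obs) = 1/40 / 19/400 = 10/19
P(Y=3 | obs) = 9/400 / 19/400 = 9/19
argmax = 2

argmax_v P(Y = v | obs) = 2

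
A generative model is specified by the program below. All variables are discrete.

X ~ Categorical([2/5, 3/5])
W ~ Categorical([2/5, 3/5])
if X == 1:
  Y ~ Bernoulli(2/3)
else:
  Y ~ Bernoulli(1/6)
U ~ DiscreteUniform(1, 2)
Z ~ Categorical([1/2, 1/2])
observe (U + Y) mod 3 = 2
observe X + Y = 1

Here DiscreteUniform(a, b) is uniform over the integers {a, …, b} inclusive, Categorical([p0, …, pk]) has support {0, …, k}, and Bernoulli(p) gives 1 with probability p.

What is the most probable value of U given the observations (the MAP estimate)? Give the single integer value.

argmax_v P(U = v | obs) = 2

Enumerate traces; 8 have nonzero weight after conditioning:
  (X=0, W=0, Y=1, U=1, Z=0) weight 1/150
  (X=0, W=0, Y=1, U=1, Z=1) weight 1/150
  (X=0, W=1, Y=1, U=1, Z=0) weight 1/100
  (X=0, W=1, Y=1, U=1, Z=1) weight 1/100
  (X=1, W=0, Y=0, U=2, Z=0) weight 1/50
  (X=1, W=0, Y=0, U=2, Z=1) weight 1/50
  (X=1, W=1, Y=0, U=2, Z=0) weight 3/100
  (X=1, W=1, Y=0, U=2, Z=1) weight 3/100
Group by U:
  weight(U=1) = 1/30
  weight(U=2) = 1/10
Total weight = 1/30 + 1/10 = 2/15
P(U=1 | obs) = 1/30 / 2/15 = 1/4
P(U=2 | obs) = 1/10 / 2/15 = 3/4
argmax = 2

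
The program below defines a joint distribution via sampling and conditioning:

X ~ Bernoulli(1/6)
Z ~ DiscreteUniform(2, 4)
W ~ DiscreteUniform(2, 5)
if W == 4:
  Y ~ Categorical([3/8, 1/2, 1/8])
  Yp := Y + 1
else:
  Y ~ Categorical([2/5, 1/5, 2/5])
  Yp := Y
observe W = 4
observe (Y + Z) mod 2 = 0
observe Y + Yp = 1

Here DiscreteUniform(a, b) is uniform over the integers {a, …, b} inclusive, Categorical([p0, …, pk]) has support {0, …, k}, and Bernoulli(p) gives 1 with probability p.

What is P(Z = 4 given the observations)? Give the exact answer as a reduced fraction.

Enumerate traces; 4 have nonzero weight after conditioning:
  (X=0, Z=2, W=4, Y=0) weight 5/192
  (X=0, Z=4, W=4, Y=0) weight 5/192
  (X=1, Z=2, W=4, Y=0) weight 1/192
  (X=1, Z=4, W=4, Y=0) weight 1/192
Group by Z:
  weight(Z=2) = 1/32
  weight(Z=4) = 1/32
Total weight = 1/32 + 1/32 = 1/16
P(Z=2 | obs) = 1/32 / 1/16 = 1/2
P(Z=4 | obs) = 1/32 / 1/16 = 1/2

P(Z = 4 | obs) = 1/2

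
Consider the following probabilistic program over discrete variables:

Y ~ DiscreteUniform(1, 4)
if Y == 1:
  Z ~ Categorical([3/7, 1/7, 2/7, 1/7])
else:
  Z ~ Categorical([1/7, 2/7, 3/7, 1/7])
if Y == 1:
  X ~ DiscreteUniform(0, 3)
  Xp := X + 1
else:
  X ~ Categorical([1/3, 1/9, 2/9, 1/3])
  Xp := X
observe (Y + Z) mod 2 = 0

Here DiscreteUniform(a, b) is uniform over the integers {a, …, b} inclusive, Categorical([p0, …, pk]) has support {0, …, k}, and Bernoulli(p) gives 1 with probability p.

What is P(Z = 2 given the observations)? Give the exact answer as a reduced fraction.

Enumerate traces; 32 have nonzero weight after conditioning:
  (Y=1, Z=1, X=0) weight 1/112
  (Y=1, Z=1, X=1) weight 1/112
  (Y=1, Z=1, X=2) weight 1/112
  (Y=1, Z=1, X=3) weight 1/112
  (Y=1, Z=3, X=0) weight 1/112
  (Y=1, Z=3, X=1) weight 1/112
  (Y=1, Z=3, X=2) weight 1/112
  (Y=1, Z=3, X=3) weight 1/112
  (Y=2, Z=0, X=0) weight 1/84
  (Y=2, Z=2, X=0) weight 1/28
  … 22 more
Group by Z:
  weight(Z=0) = 1/14
  weight(Z=1) = 3/28
  weight(Z=2) = 3/14
  weight(Z=3) = 1/14
Total weight = 1/14 + 3/28 + 3/14 + 1/14 = 13/28
P(Z=0 | obs) = 1/14 / 13/28 = 2/13
P(Z=1 | obs) = 3/28 / 13/28 = 3/13
P(Z=2 | obs) = 3/14 / 13/28 = 6/13
P(Z=3 | obs) = 1/14 / 13/28 = 2/13

P(Z = 2 | obs) = 6/13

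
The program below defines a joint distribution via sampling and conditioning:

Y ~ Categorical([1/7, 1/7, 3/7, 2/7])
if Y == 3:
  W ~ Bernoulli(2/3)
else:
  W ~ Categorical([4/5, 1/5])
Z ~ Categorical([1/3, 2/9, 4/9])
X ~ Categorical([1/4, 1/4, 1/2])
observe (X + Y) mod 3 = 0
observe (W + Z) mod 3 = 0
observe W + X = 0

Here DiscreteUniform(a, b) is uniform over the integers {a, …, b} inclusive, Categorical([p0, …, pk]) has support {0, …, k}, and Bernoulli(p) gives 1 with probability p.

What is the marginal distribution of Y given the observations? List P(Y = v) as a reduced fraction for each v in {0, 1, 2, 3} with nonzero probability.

Enumerate traces; 2 have nonzero weight after conditioning:
  (Y=0, W=0, Z=0, X=0) weight 1/105
  (Y=3, W=0, Z=0, X=0) weight 1/126
Group by Y:
  weight(Y=0) = 1/105
  weight(Y=3) = 1/126
Total weight = 1/105 + 1/126 = 11/630
P(Y=0 | obs) = 1/105 / 11/630 = 6/11
P(Y=3 | obs) = 1/126 / 11/630 = 5/11

P(Y=0) = 6/11, P(Y=3) = 5/11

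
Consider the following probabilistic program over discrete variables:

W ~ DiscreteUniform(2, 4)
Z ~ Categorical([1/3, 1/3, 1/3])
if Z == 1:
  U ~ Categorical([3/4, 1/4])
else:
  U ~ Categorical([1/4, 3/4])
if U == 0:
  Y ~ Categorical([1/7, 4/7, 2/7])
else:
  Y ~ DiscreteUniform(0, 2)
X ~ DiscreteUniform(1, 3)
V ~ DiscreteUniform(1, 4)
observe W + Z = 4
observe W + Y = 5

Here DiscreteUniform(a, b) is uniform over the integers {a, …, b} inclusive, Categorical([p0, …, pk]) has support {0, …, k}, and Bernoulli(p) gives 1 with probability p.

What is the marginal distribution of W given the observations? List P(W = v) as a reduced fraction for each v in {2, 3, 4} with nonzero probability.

Enumerate traces; 48 have nonzero weight after conditioning:
  (W=3, Z=1, U=0, Y=2, X=1, V=1) weight 1/504
  (W=3, Z=1, U=0, Y=2, X=1, V=2) weight 1/504
  (W=3, Z=1, U=0, Y=2, X=1, V=3) weight 1/504
  (W=3, Z=1, U=0, Y=2, X=1, V=4) weight 1/504
  (W=3, Z=1, U=0, Y=2, X=2, V=1) weight 1/504
  (W=3, Z=1, U=0, Y=2, X=2, V=2) weight 1/504
  (W=3, Z=1, U=0, Y=2, X=2, V=3) weight 1/504
  (W=3, Z=1, U=0, Y=2, X=2, V=4) weight 1/504
  (W=4, Z=0, U=0, Y=1, X=1, V=1) weight 1/756
  … 39 more
Group by W:
  weight(W=3) = 25/756
  weight(W=4) = 11/252
Total weight = 25/756 + 11/252 = 29/378
P(W=3 | obs) = 25/756 / 29/378 = 25/58
P(W=4 | obs) = 11/252 / 29/378 = 33/58

P(W=3) = 25/58, P(W=4) = 33/58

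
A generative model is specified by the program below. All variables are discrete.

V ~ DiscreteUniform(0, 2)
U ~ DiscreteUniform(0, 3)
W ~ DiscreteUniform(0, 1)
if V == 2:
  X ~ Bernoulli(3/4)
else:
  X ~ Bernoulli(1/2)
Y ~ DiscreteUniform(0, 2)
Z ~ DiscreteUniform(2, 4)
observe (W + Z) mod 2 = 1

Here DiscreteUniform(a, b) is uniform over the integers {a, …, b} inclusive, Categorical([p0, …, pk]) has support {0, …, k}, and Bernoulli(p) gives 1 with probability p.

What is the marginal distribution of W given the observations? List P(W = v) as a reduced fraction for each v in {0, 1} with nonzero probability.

Enumerate traces; 216 have nonzero weight after conditioning:
  (V=0, U=0, W=0, X=0, Y=0, Z=3) weight 1/432
  (V=0, U=0, W=0, X=0, Y=1, Z=3) weight 1/432
  (V=0, U=0, W=0, X=0, Y=2, Z=3) weight 1/432
  (V=0, U=0, W=0, X=1, Y=0, Z=3) weight 1/432
  (V=0, U=0, W=0, X=1, Y=1, Z=3) weight 1/432
  (V=0, U=0, W=0, X=1, Y=2, Z=3) weight 1/432
  (V=0, U=0, W=1, X=0, Y=0, Z=2) weight 1/432
  (V=0, U=0, W=1, X=0, Y=0, Z=4) weight 1/432
  … 208 more
Group by W:
  weight(W=0) = 1/6
  weight(W=1) = 1/3
Total weight = 1/6 + 1/3 = 1/2
P(W=0 | obs) = 1/6 / 1/2 = 1/3
P(W=1 | obs) = 1/3 / 1/2 = 2/3

P(W=0) = 1/3, P(W=1) = 2/3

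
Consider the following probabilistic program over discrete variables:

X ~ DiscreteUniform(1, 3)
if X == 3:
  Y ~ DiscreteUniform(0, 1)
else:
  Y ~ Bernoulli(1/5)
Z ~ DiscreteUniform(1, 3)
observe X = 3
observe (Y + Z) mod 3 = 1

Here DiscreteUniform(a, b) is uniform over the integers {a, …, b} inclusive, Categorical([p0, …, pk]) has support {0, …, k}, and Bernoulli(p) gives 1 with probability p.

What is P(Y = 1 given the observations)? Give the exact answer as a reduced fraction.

P(Y = 1 | obs) = 1/2

Enumerate traces; 2 have nonzero weight after conditioning:
  (X=3, Y=0, Z=1) weight 1/18
  (X=3, Y=1, Z=3) weight 1/18
Group by Y:
  weight(Y=0) = 1/18
  weight(Y=1) = 1/18
Total weight = 1/18 + 1/18 = 1/9
P(Y=0 | obs) = 1/18 / 1/9 = 1/2
P(Y=1 | obs) = 1/18 / 1/9 = 1/2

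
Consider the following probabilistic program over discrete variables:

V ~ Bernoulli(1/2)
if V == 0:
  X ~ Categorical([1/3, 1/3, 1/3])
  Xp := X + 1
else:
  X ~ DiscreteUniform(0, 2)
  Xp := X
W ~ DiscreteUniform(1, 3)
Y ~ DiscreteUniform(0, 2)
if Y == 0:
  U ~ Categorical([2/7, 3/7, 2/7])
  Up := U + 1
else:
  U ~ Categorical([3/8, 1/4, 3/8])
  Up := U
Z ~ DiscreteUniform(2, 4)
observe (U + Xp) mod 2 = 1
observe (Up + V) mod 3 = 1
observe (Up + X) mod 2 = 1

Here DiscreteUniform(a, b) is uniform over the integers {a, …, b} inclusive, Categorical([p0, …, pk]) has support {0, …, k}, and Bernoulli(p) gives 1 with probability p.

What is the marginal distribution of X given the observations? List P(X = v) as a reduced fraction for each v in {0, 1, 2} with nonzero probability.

P(X=0) = 8/37, P(X=1) = 21/37, P(X=2) = 8/37

Enumerate traces; 36 have nonzero weight after conditioning:
  (V=0, X=0, W=1, Y=0, U=0, Z=2) weight 1/567
  (V=0, X=0, W=1, Y=0, U=0, Z=3) weight 1/567
  (V=0, X=0, W=1, Y=0, U=0, Z=4) weight 1/567
  (V=0, X=0, W=2, Y=0, U=0, Z=2) weight 1/567
  (V=0, X=0, W=2, Y=0, U=0, Z=3) weight 1/567
  (V=0, X=0, W=2, Y=0, U=0, Z=4) weight 1/567
  (V=0, X=0, W=3, Y=0, U=0, Z=2) weight 1/567
  (V=0, X=0, W=3, Y=0, U=0, Z=3) weight 1/567
  (V=0, X=2, W=1, Y=0, U=0, Z=2) weight 1/567
  (V=1, X=1, W=1, Y=1, U=0, Z=2) weight 1/432
  … 26 more
Group by X:
  weight(X=0) = 1/63
  weight(X=1) = 1/24
  weight(X=2) = 1/63
Total weight = 1/63 + 1/24 + 1/63 = 37/504
P(X=0 | obs) = 1/63 / 37/504 = 8/37
P(X=1 | obs) = 1/24 / 37/504 = 21/37
P(X=2 | obs) = 1/63 / 37/504 = 8/37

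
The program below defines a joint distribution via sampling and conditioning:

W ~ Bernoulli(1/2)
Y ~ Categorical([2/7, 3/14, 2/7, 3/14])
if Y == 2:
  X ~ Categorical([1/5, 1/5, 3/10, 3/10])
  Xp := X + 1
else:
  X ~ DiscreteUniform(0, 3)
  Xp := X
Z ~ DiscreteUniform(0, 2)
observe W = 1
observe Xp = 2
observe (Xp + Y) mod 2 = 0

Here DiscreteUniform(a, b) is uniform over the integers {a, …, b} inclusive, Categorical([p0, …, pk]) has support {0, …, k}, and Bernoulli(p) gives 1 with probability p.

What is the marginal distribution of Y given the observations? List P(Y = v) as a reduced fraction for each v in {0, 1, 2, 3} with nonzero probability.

P(Y=0) = 5/9, P(Y=2) = 4/9

Enumerate traces; 6 have nonzero weight after conditioning:
  (W=1, Y=0, X=2, Z=0) weight 1/84
  (W=1, Y=0, X=2, Z=1) weight 1/84
  (W=1, Y=0, X=2, Z=2) weight 1/84
  (W=1, Y=2, X=1, Z=0) weight 1/105
  (W=1, Y=2, X=1, Z=1) weight 1/105
  (W=1, Y=2, X=1, Z=2) weight 1/105
Group by Y:
  weight(Y=0) = 1/28
  weight(Y=2) = 1/35
Total weight = 1/28 + 1/35 = 9/140
P(Y=0 | obs) = 1/28 / 9/140 = 5/9
P(Y=2 | obs) = 1/35 / 9/140 = 4/9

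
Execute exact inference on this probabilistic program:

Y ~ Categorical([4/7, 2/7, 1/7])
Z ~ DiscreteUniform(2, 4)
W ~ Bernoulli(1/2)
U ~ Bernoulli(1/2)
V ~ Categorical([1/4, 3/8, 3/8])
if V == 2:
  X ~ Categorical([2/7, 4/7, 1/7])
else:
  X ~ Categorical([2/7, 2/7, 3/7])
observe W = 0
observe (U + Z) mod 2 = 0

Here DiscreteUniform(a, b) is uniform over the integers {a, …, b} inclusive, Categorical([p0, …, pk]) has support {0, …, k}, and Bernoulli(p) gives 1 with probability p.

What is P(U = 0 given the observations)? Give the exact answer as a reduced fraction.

Enumerate traces; 81 have nonzero weight after conditioning:
  (Y=0, Z=2, W=0, U=0, V=0, X=0) weight 1/294
  (Y=0, Z=2, W=0, U=0, V=0, X=1) weight 1/294
  (Y=0, Z=2, W=0, U=0, V=0, X=2) weight 1/196
  (Y=0, Z=2, W=0, U=0, V=1, X=0) weight 1/196
  (Y=0, Z=2, W=0, U=0, V=1, X=1) weight 1/196
  (Y=0, Z=2, W=0, U=0, V=1, X=2) weight 3/392
  (Y=0, Z=2, W=0, U=0, V=2, X=0) weight 1/196
  (Y=0, Z=2, W=0, U=0, V=2, X=1) weight 1/98
  (Y=0, Z=3, W=0, U=1, V=0, X=0) weight 1/294
  … 72 more
Group by U:
  weight(U=0) = 1/6
  weight(U=1) = 1/12
Total weight = 1/6 + 1/12 = 1/4
P(U=0 | obs) = 1/6 / 1/4 = 2/3
P(U=1 | obs) = 1/12 / 1/4 = 1/3

P(U = 0 | obs) = 2/3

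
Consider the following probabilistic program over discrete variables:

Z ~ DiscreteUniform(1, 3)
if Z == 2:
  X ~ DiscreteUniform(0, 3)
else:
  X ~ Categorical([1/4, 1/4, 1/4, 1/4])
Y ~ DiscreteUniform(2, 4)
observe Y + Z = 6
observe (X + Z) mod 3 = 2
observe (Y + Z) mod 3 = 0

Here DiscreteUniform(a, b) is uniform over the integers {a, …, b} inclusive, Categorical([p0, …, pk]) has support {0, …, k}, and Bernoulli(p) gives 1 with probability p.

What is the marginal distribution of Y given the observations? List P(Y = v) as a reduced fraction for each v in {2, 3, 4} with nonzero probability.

Enumerate traces; 3 have nonzero weight after conditioning:
  (Z=2, X=0, Y=4) weight 1/36
  (Z=2, X=3, Y=4) weight 1/36
  (Z=3, X=2, Y=3) weight 1/36
Group by Y:
  weight(Y=3) = 1/36
  weight(Y=4) = 1/18
Total weight = 1/36 + 1/18 = 1/12
P(Y=3 | obs) = 1/36 / 1/12 = 1/3
P(Y=4 | obs) = 1/18 / 1/12 = 2/3

P(Y=3) = 1/3, P(Y=4) = 2/3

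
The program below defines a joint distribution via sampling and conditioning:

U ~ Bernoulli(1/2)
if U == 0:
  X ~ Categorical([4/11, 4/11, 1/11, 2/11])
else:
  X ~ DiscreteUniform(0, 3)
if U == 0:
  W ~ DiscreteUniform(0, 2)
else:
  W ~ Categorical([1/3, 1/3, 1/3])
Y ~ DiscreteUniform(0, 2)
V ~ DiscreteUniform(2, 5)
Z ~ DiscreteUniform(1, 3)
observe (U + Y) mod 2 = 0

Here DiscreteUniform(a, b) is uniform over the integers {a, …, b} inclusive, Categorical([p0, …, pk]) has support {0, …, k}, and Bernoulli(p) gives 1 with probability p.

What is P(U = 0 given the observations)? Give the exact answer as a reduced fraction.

Enumerate traces; 432 have nonzero weight after conditioning:
  (U=0, X=0, W=0, Y=0, V=2, Z=1) weight 1/594
  (U=0, X=0, W=0, Y=0, V=2, Z=2) weight 1/594
  (U=0, X=0, W=0, Y=0, V=2, Z=3) weight 1/594
  (U=0, X=0, W=0, Y=0, V=3, Z=1) weight 1/594
  (U=0, X=0, W=0, Y=0, V=3, Z=2) weight 1/594
  (U=0, X=0, W=0, Y=0, V=3, Z=3) weight 1/594
  (U=0, X=0, W=0, Y=0, V=4, Z=1) weight 1/594
  (U=0, X=0, W=0, Y=0, V=4, Z=2) weight 1/594
  (U=1, X=0, W=0, Y=1, V=2, Z=1) weight 1/864
  … 423 more
Group by U:
  weight(U=0) = 1/3
  weight(U=1) = 1/6
Total weight = 1/3 + 1/6 = 1/2
P(U=0 | obs) = 1/3 / 1/2 = 2/3
P(U=1 | obs) = 1/6 / 1/2 = 1/3

P(U = 0 | obs) = 2/3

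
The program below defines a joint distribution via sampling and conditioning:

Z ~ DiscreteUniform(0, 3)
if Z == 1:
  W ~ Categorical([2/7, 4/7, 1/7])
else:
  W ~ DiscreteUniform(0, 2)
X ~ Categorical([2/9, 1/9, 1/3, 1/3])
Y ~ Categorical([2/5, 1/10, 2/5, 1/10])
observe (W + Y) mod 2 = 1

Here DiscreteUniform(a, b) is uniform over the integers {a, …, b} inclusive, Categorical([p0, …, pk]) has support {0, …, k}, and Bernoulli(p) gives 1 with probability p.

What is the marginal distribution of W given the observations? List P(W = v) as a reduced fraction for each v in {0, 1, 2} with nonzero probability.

P(W=0) = 9/61, P(W=1) = 44/61, P(W=2) = 8/61

Enumerate traces; 96 have nonzero weight after conditioning:
  (Z=0, W=0, X=0, Y=1) weight 1/540
  (Z=0, W=0, X=0, Y=3) weight 1/540
  (Z=0, W=0, X=1, Y=1) weight 1/1080
  (Z=0, W=0, X=1, Y=3) weight 1/1080
  (Z=0, W=0, X=2, Y=1) weight 1/360
  (Z=0, W=0, X=2, Y=3) weight 1/360
  (Z=0, W=0, X=3, Y=1) weight 1/360
  (Z=0, W=0, X=3, Y=3) weight 1/360
  (Z=0, W=1, X=0, Y=0) weight 1/135
  (Z=0, W=2, X=0, Y=1) weight 1/540
  … 86 more
Group by W:
  weight(W=0) = 9/140
  weight(W=1) = 11/35
  weight(W=2) = 2/35
Total weight = 9/140 + 11/35 + 2/35 = 61/140
P(W=0 | obs) = 9/140 / 61/140 = 9/61
P(W=1 | obs) = 11/35 / 61/140 = 44/61
P(W=2 | obs) = 2/35 / 61/140 = 8/61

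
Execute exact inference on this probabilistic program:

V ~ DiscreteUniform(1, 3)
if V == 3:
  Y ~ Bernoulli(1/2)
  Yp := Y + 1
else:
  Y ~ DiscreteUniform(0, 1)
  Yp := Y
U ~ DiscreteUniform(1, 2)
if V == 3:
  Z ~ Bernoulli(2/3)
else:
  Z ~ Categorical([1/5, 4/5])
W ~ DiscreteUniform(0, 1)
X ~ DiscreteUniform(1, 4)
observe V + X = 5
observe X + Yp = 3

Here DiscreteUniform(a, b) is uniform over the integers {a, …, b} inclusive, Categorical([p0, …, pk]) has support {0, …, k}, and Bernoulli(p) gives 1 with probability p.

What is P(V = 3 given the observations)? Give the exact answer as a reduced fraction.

Enumerate traces; 16 have nonzero weight after conditioning:
  (V=2, Y=0, U=1, Z=0, W=0, X=3) weight 1/480
  (V=2, Y=0, U=1, Z=0, W=1, X=3) weight 1/480
  (V=2, Y=0, U=1, Z=1, W=0, X=3) weight 1/120
  (V=2, Y=0, U=1, Z=1, W=1, X=3) weight 1/120
  (V=2, Y=0, U=2, Z=0, W=0, X=3) weight 1/480
  (V=2, Y=0, U=2, Z=0, W=1, X=3) weight 1/480
  (V=2, Y=0, U=2, Z=1, W=0, X=3) weight 1/120
  (V=2, Y=0, U=2, Z=1, W=1, X=3) weight 1/120
  (V=3, Y=0, U=1, Z=0, W=0, X=2) weight 1/288
  … 7 more
Group by V:
  weight(V=2) = 1/24
  weight(V=3) = 1/24
Total weight = 1/24 + 1/24 = 1/12
P(V=2 | obs) = 1/24 / 1/12 = 1/2
P(V=3 | obs) = 1/24 / 1/12 = 1/2

P(V = 3 | obs) = 1/2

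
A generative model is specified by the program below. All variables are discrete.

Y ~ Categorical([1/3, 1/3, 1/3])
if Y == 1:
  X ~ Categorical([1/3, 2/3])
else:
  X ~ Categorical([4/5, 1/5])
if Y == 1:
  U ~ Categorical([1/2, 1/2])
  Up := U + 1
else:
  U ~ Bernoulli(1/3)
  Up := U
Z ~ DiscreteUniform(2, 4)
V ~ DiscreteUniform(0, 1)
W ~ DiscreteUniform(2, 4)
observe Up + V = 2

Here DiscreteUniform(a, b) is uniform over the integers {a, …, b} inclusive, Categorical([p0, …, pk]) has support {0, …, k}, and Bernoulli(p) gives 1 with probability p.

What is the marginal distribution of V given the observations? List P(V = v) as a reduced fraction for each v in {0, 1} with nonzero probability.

P(V=0) = 3/10, P(V=1) = 7/10

Enumerate traces; 72 have nonzero weight after conditioning:
  (Y=0, X=0, U=1, Z=2, V=1, W=2) weight 2/405
  (Y=0, X=0, U=1, Z=2, V=1, W=3) weight 2/405
  (Y=0, X=0, U=1, Z=2, V=1, W=4) weight 2/405
  (Y=0, X=0, U=1, Z=3, V=1, W=2) weight 2/405
  (Y=0, X=0, U=1, Z=3, V=1, W=3) weight 2/405
  (Y=0, X=0, U=1, Z=3, V=1, W=4) weight 2/405
  (Y=0, X=0, U=1, Z=4, V=1, W=2) weight 2/405
  (Y=0, X=0, U=1, Z=4, V=1, W=3) weight 2/405
  (Y=1, X=0, U=1, Z=2, V=0, W=2) weight 1/324
  … 63 more
Group by V:
  weight(V=0) = 1/12
  weight(V=1) = 7/36
Total weight = 1/12 + 7/36 = 5/18
P(V=0 | obs) = 1/12 / 5/18 = 3/10
P(V=1 | obs) = 7/36 / 5/18 = 7/10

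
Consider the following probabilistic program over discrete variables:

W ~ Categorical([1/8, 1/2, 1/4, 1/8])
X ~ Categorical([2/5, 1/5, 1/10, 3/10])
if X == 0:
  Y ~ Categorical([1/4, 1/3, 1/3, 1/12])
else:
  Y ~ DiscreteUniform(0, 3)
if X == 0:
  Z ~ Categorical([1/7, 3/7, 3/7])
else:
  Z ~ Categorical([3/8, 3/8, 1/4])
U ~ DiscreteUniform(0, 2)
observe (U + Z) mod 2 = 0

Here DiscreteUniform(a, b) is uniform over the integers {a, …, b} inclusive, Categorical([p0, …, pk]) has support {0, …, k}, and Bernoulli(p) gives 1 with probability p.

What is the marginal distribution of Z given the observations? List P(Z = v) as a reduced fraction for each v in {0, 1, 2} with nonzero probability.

Enumerate traces; 320 have nonzero weight after conditioning:
  (W=0, X=0, Y=0, Z=0, U=0) weight 1/1680
  (W=0, X=0, Y=0, Z=0, U=2) weight 1/1680
  (W=0, X=0, Y=0, Z=1, U=1) weight 1/560
  (W=0, X=0, Y=0, Z=2, U=0) weight 1/560
  (W=0, X=0, Y=0, Z=2, U=2) weight 1/560
  (W=0, X=0, Y=1, Z=0, U=0) weight 1/1260
  (W=0, X=0, Y=1, Z=0, U=2) weight 1/1260
  (W=0, X=0, Y=1, Z=1, U=1) weight 1/420
  … 312 more
Group by Z:
  weight(Z=0) = 79/420
  weight(Z=1) = 37/280
  weight(Z=2) = 3/14
Total weight = 79/420 + 37/280 + 3/14 = 449/840
P(Z=0 | obs) = 79/420 / 449/840 = 158/449
P(Z=1 | obs) = 37/280 / 449/840 = 111/449
P(Z=2 | obs) = 3/14 / 449/840 = 180/449

P(Z=0) = 158/449, P(Z=1) = 111/449, P(Z=2) = 180/449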